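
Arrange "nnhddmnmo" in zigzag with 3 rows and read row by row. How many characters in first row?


Zigzag "nnhddmnmo" into 3 rows:
Placing characters:
  'n' => row 0
  'n' => row 1
  'h' => row 2
  'd' => row 1
  'd' => row 0
  'm' => row 1
  'n' => row 2
  'm' => row 1
  'o' => row 0
Rows:
  Row 0: "ndo"
  Row 1: "ndmm"
  Row 2: "hn"
First row length: 3

3


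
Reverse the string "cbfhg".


Input: cbfhg
Reading characters right to left:
  Position 4: 'g'
  Position 3: 'h'
  Position 2: 'f'
  Position 1: 'b'
  Position 0: 'c'
Reversed: ghfbc

ghfbc


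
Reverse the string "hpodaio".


Input: hpodaio
Reading characters right to left:
  Position 6: 'o'
  Position 5: 'i'
  Position 4: 'a'
  Position 3: 'd'
  Position 2: 'o'
  Position 1: 'p'
  Position 0: 'h'
Reversed: oiadoph

oiadoph


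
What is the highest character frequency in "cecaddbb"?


Input: cecaddbb
Character counts:
  'a': 1
  'b': 2
  'c': 2
  'd': 2
  'e': 1
Maximum frequency: 2

2


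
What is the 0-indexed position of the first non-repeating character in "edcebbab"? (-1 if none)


Input: edcebbab
Character frequencies:
  'a': 1
  'b': 3
  'c': 1
  'd': 1
  'e': 2
Scanning left to right for freq == 1:
  Position 0 ('e'): freq=2, skip
  Position 1 ('d'): unique! => answer = 1

1


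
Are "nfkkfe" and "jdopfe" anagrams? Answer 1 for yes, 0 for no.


Strings: "nfkkfe", "jdopfe"
Sorted first:  effkkn
Sorted second: defjop
Differ at position 0: 'e' vs 'd' => not anagrams

0


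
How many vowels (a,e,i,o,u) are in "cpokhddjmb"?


Input: cpokhddjmb
Checking each character:
  'c' at position 0: consonant
  'p' at position 1: consonant
  'o' at position 2: vowel (running total: 1)
  'k' at position 3: consonant
  'h' at position 4: consonant
  'd' at position 5: consonant
  'd' at position 6: consonant
  'j' at position 7: consonant
  'm' at position 8: consonant
  'b' at position 9: consonant
Total vowels: 1

1


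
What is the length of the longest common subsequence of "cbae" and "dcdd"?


LCS of "cbae" and "dcdd"
DP table:
           d    c    d    d
      0    0    0    0    0
  c   0    0    1    1    1
  b   0    0    1    1    1
  a   0    0    1    1    1
  e   0    0    1    1    1
LCS length = dp[4][4] = 1

1


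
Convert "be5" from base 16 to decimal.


Input: "be5" in base 16
Positional expansion:
  Digit 'b' (value 11) x 16^2 = 2816
  Digit 'e' (value 14) x 16^1 = 224
  Digit '5' (value 5) x 16^0 = 5
Sum = 3045

3045


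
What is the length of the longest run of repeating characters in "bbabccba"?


Input: "bbabccba"
Scanning for longest run:
  Position 1 ('b'): continues run of 'b', length=2
  Position 2 ('a'): new char, reset run to 1
  Position 3 ('b'): new char, reset run to 1
  Position 4 ('c'): new char, reset run to 1
  Position 5 ('c'): continues run of 'c', length=2
  Position 6 ('b'): new char, reset run to 1
  Position 7 ('a'): new char, reset run to 1
Longest run: 'b' with length 2

2


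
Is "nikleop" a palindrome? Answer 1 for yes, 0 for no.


Input: nikleop
Reversed: poelkin
  Compare pos 0 ('n') with pos 6 ('p'): MISMATCH
  Compare pos 1 ('i') with pos 5 ('o'): MISMATCH
  Compare pos 2 ('k') with pos 4 ('e'): MISMATCH
Result: not a palindrome

0


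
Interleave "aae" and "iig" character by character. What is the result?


Interleaving "aae" and "iig":
  Position 0: 'a' from first, 'i' from second => "ai"
  Position 1: 'a' from first, 'i' from second => "ai"
  Position 2: 'e' from first, 'g' from second => "eg"
Result: aiaieg

aiaieg


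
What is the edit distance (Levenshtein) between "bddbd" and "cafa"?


Computing edit distance: "bddbd" -> "cafa"
DP table:
           c    a    f    a
      0    1    2    3    4
  b   1    1    2    3    4
  d   2    2    2    3    4
  d   3    3    3    3    4
  b   4    4    4    4    4
  d   5    5    5    5    5
Edit distance = dp[5][4] = 5

5


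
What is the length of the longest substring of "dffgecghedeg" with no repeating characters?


Input: "dffgecghedeg"
Sliding window (track last position of each char):
  Position 0 ('d'): window [0,0] length 1 -- new best
  Position 1 ('f'): window [0,1] length 2 -- new best
  Position 2 ('f'): repeat (last at 1), move window start to 2
  Position 2 ('f'): window [2,2] length 1
  Position 3 ('g'): window [2,3] length 2
  Position 4 ('e'): window [2,4] length 3 -- new best
  Position 5 ('c'): window [2,5] length 4 -- new best
  Position 6 ('g'): repeat (last at 3), move window start to 4
  Position 6 ('g'): window [4,6] length 3
  Position 7 ('h'): window [4,7] length 4
  Position 8 ('e'): repeat (last at 4), move window start to 5
  Position 8 ('e'): window [5,8] length 4
  Position 9 ('d'): window [5,9] length 5 -- new best
  Position 10 ('e'): repeat (last at 8), move window start to 9
  Position 10 ('e'): window [9,10] length 2
  Position 11 ('g'): window [9,11] length 3
Longest substring with no repeats: "cghed" with length 5

5


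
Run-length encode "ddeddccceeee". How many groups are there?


Input: ddeddccceeee
Scanning for consecutive runs:
  Group 1: 'd' x 2 (positions 0-1)
  Group 2: 'e' x 1 (positions 2-2)
  Group 3: 'd' x 2 (positions 3-4)
  Group 4: 'c' x 3 (positions 5-7)
  Group 5: 'e' x 4 (positions 8-11)
Total groups: 5

5


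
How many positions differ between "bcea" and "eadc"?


Comparing "bcea" and "eadc" position by position:
  Position 0: 'b' vs 'e' => DIFFER
  Position 1: 'c' vs 'a' => DIFFER
  Position 2: 'e' vs 'd' => DIFFER
  Position 3: 'a' vs 'c' => DIFFER
Positions that differ: 4

4


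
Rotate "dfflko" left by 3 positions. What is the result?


Input: "dfflko", rotate left by 3
First 3 characters: "dff"
Remaining characters: "lko"
Concatenate remaining + first: "lko" + "dff" = "lkodff"

lkodff


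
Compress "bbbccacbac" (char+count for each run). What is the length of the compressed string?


Input: bbbccacbac
Runs:
  'b' x 3 => "b3"
  'c' x 2 => "c2"
  'a' x 1 => "a1"
  'c' x 1 => "c1"
  'b' x 1 => "b1"
  'a' x 1 => "a1"
  'c' x 1 => "c1"
Compressed: "b3c2a1c1b1a1c1"
Compressed length: 14

14


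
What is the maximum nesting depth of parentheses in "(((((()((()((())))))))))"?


Input: "(((((()((()((())))))))))"
Tracking depth:
  Position 0 '(': depth becomes 1
  Position 1 '(': depth becomes 2
  Position 2 '(': depth becomes 3
  Position 3 '(': depth becomes 4
  Position 4 '(': depth becomes 5
  Position 5 '(': depth becomes 6
  Position 6 ')': depth becomes 5
  Position 7 '(': depth becomes 6
  Position 8 '(': depth becomes 7
  Position 9 '(': depth becomes 8
  Position 10 ')': depth becomes 7
  Position 11 '(': depth becomes 8
  Position 12 '(': depth becomes 9
  Position 13 '(': depth becomes 10
  Position 14 ')': depth becomes 9
  Position 15 ')': depth becomes 8
  Position 16 ')': depth becomes 7
  Position 17 ')': depth becomes 6
  Position 18 ')': depth becomes 5
  Position 19 ')': depth becomes 4
  Position 20 ')': depth becomes 3
  Position 21 ')': depth becomes 2
  Position 22 ')': depth becomes 1
  Position 23 ')': depth becomes 0
Maximum depth reached: 10

10


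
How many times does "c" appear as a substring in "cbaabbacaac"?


Searching for "c" in "cbaabbacaac"
Scanning each position:
  Position 0: "c" => MATCH
  Position 1: "b" => no
  Position 2: "a" => no
  Position 3: "a" => no
  Position 4: "b" => no
  Position 5: "b" => no
  Position 6: "a" => no
  Position 7: "c" => MATCH
  Position 8: "a" => no
  Position 9: "a" => no
  Position 10: "c" => MATCH
Total occurrences: 3

3


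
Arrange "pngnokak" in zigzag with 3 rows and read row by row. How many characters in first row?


Zigzag "pngnokak" into 3 rows:
Placing characters:
  'p' => row 0
  'n' => row 1
  'g' => row 2
  'n' => row 1
  'o' => row 0
  'k' => row 1
  'a' => row 2
  'k' => row 1
Rows:
  Row 0: "po"
  Row 1: "nnkk"
  Row 2: "ga"
First row length: 2

2


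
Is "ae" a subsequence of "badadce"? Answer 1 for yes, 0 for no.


Check if "ae" is a subsequence of "badadce"
Greedy scan:
  Position 0 ('b'): no match needed
  Position 1 ('a'): matches sub[0] = 'a'
  Position 2 ('d'): no match needed
  Position 3 ('a'): no match needed
  Position 4 ('d'): no match needed
  Position 5 ('c'): no match needed
  Position 6 ('e'): matches sub[1] = 'e'
All 2 characters matched => is a subsequence

1


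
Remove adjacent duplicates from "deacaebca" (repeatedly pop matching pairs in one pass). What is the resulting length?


Input: deacaebca
Stack-based adjacent duplicate removal:
  Read 'd': push. Stack: d
  Read 'e': push. Stack: de
  Read 'a': push. Stack: dea
  Read 'c': push. Stack: deac
  Read 'a': push. Stack: deaca
  Read 'e': push. Stack: deacae
  Read 'b': push. Stack: deacaeb
  Read 'c': push. Stack: deacaebc
  Read 'a': push. Stack: deacaebca
Final stack: "deacaebca" (length 9)

9


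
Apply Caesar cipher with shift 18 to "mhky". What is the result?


Caesar cipher: shift "mhky" by 18
  'm' (pos 12) + 18 = pos 4 = 'e'
  'h' (pos 7) + 18 = pos 25 = 'z'
  'k' (pos 10) + 18 = pos 2 = 'c'
  'y' (pos 24) + 18 = pos 16 = 'q'
Result: ezcq

ezcq


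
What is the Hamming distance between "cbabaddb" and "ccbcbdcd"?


Comparing "cbabaddb" and "ccbcbdcd" position by position:
  Position 0: 'c' vs 'c' => same
  Position 1: 'b' vs 'c' => differ
  Position 2: 'a' vs 'b' => differ
  Position 3: 'b' vs 'c' => differ
  Position 4: 'a' vs 'b' => differ
  Position 5: 'd' vs 'd' => same
  Position 6: 'd' vs 'c' => differ
  Position 7: 'b' vs 'd' => differ
Total differences (Hamming distance): 6

6


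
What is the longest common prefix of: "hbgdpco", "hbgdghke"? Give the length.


Words: hbgdpco, hbgdghke
  Position 0: all 'h' => match
  Position 1: all 'b' => match
  Position 2: all 'g' => match
  Position 3: all 'd' => match
  Position 4: ('p', 'g') => mismatch, stop
LCP = "hbgd" (length 4)

4


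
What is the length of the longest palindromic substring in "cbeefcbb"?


Input: "cbeefcbb"
Checking substrings for palindromes:
  [2:4] "ee" (len 2) => palindrome
  [6:8] "bb" (len 2) => palindrome
Longest palindromic substring: "ee" with length 2

2


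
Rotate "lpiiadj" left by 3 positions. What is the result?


Input: "lpiiadj", rotate left by 3
First 3 characters: "lpi"
Remaining characters: "iadj"
Concatenate remaining + first: "iadj" + "lpi" = "iadjlpi"

iadjlpi


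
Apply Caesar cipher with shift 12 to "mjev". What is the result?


Caesar cipher: shift "mjev" by 12
  'm' (pos 12) + 12 = pos 24 = 'y'
  'j' (pos 9) + 12 = pos 21 = 'v'
  'e' (pos 4) + 12 = pos 16 = 'q'
  'v' (pos 21) + 12 = pos 7 = 'h'
Result: yvqh

yvqh


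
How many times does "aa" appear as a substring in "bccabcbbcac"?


Searching for "aa" in "bccabcbbcac"
Scanning each position:
  Position 0: "bc" => no
  Position 1: "cc" => no
  Position 2: "ca" => no
  Position 3: "ab" => no
  Position 4: "bc" => no
  Position 5: "cb" => no
  Position 6: "bb" => no
  Position 7: "bc" => no
  Position 8: "ca" => no
  Position 9: "ac" => no
Total occurrences: 0

0


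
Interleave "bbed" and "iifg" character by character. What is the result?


Interleaving "bbed" and "iifg":
  Position 0: 'b' from first, 'i' from second => "bi"
  Position 1: 'b' from first, 'i' from second => "bi"
  Position 2: 'e' from first, 'f' from second => "ef"
  Position 3: 'd' from first, 'g' from second => "dg"
Result: bibiefdg

bibiefdg


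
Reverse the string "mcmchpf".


Input: mcmchpf
Reading characters right to left:
  Position 6: 'f'
  Position 5: 'p'
  Position 4: 'h'
  Position 3: 'c'
  Position 2: 'm'
  Position 1: 'c'
  Position 0: 'm'
Reversed: fphcmcm

fphcmcm


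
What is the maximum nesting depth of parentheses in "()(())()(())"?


Input: "()(())()(())"
Tracking depth:
  Position 0 '(': depth becomes 1
  Position 1 ')': depth becomes 0
  Position 2 '(': depth becomes 1
  Position 3 '(': depth becomes 2
  Position 4 ')': depth becomes 1
  Position 5 ')': depth becomes 0
  Position 6 '(': depth becomes 1
  Position 7 ')': depth becomes 0
  Position 8 '(': depth becomes 1
  Position 9 '(': depth becomes 2
  Position 10 ')': depth becomes 1
  Position 11 ')': depth becomes 0
Maximum depth reached: 2

2


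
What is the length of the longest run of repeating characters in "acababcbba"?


Input: "acababcbba"
Scanning for longest run:
  Position 1 ('c'): new char, reset run to 1
  Position 2 ('a'): new char, reset run to 1
  Position 3 ('b'): new char, reset run to 1
  Position 4 ('a'): new char, reset run to 1
  Position 5 ('b'): new char, reset run to 1
  Position 6 ('c'): new char, reset run to 1
  Position 7 ('b'): new char, reset run to 1
  Position 8 ('b'): continues run of 'b', length=2
  Position 9 ('a'): new char, reset run to 1
Longest run: 'b' with length 2

2


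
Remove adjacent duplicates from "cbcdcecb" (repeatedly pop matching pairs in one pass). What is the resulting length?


Input: cbcdcecb
Stack-based adjacent duplicate removal:
  Read 'c': push. Stack: c
  Read 'b': push. Stack: cb
  Read 'c': push. Stack: cbc
  Read 'd': push. Stack: cbcd
  Read 'c': push. Stack: cbcdc
  Read 'e': push. Stack: cbcdce
  Read 'c': push. Stack: cbcdcec
  Read 'b': push. Stack: cbcdcecb
Final stack: "cbcdcecb" (length 8)

8


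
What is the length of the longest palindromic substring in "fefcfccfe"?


Input: "fefcfccfe"
Checking substrings for palindromes:
  [4:8] "fccf" (len 4) => palindrome
  [0:3] "fef" (len 3) => palindrome
  [2:5] "fcf" (len 3) => palindrome
  [3:6] "cfc" (len 3) => palindrome
  [5:7] "cc" (len 2) => palindrome
Longest palindromic substring: "fccf" with length 4

4


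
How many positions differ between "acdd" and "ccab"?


Comparing "acdd" and "ccab" position by position:
  Position 0: 'a' vs 'c' => DIFFER
  Position 1: 'c' vs 'c' => same
  Position 2: 'd' vs 'a' => DIFFER
  Position 3: 'd' vs 'b' => DIFFER
Positions that differ: 3

3


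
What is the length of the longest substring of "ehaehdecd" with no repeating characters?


Input: "ehaehdecd"
Sliding window (track last position of each char):
  Position 0 ('e'): window [0,0] length 1 -- new best
  Position 1 ('h'): window [0,1] length 2 -- new best
  Position 2 ('a'): window [0,2] length 3 -- new best
  Position 3 ('e'): repeat (last at 0), move window start to 1
  Position 3 ('e'): window [1,3] length 3
  Position 4 ('h'): repeat (last at 1), move window start to 2
  Position 4 ('h'): window [2,4] length 3
  Position 5 ('d'): window [2,5] length 4 -- new best
  Position 6 ('e'): repeat (last at 3), move window start to 4
  Position 6 ('e'): window [4,6] length 3
  Position 7 ('c'): window [4,7] length 4
  Position 8 ('d'): repeat (last at 5), move window start to 6
  Position 8 ('d'): window [6,8] length 3
Longest substring with no repeats: "aehd" with length 4

4


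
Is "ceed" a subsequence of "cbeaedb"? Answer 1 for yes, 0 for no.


Check if "ceed" is a subsequence of "cbeaedb"
Greedy scan:
  Position 0 ('c'): matches sub[0] = 'c'
  Position 1 ('b'): no match needed
  Position 2 ('e'): matches sub[1] = 'e'
  Position 3 ('a'): no match needed
  Position 4 ('e'): matches sub[2] = 'e'
  Position 5 ('d'): matches sub[3] = 'd'
  Position 6 ('b'): no match needed
All 4 characters matched => is a subsequence

1


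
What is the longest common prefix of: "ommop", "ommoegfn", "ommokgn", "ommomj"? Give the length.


Words: ommop, ommoegfn, ommokgn, ommomj
  Position 0: all 'o' => match
  Position 1: all 'm' => match
  Position 2: all 'm' => match
  Position 3: all 'o' => match
  Position 4: ('p', 'e', 'k', 'm') => mismatch, stop
LCP = "ommo" (length 4)

4


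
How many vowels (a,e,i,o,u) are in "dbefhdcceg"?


Input: dbefhdcceg
Checking each character:
  'd' at position 0: consonant
  'b' at position 1: consonant
  'e' at position 2: vowel (running total: 1)
  'f' at position 3: consonant
  'h' at position 4: consonant
  'd' at position 5: consonant
  'c' at position 6: consonant
  'c' at position 7: consonant
  'e' at position 8: vowel (running total: 2)
  'g' at position 9: consonant
Total vowels: 2

2


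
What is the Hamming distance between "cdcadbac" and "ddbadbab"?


Comparing "cdcadbac" and "ddbadbab" position by position:
  Position 0: 'c' vs 'd' => differ
  Position 1: 'd' vs 'd' => same
  Position 2: 'c' vs 'b' => differ
  Position 3: 'a' vs 'a' => same
  Position 4: 'd' vs 'd' => same
  Position 5: 'b' vs 'b' => same
  Position 6: 'a' vs 'a' => same
  Position 7: 'c' vs 'b' => differ
Total differences (Hamming distance): 3

3


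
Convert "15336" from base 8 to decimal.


Input: "15336" in base 8
Positional expansion:
  Digit '1' (value 1) x 8^4 = 4096
  Digit '5' (value 5) x 8^3 = 2560
  Digit '3' (value 3) x 8^2 = 192
  Digit '3' (value 3) x 8^1 = 24
  Digit '6' (value 6) x 8^0 = 6
Sum = 6878

6878


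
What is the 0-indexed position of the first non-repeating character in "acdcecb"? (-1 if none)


Input: acdcecb
Character frequencies:
  'a': 1
  'b': 1
  'c': 3
  'd': 1
  'e': 1
Scanning left to right for freq == 1:
  Position 0 ('a'): unique! => answer = 0

0


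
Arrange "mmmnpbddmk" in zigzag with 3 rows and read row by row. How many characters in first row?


Zigzag "mmmnpbddmk" into 3 rows:
Placing characters:
  'm' => row 0
  'm' => row 1
  'm' => row 2
  'n' => row 1
  'p' => row 0
  'b' => row 1
  'd' => row 2
  'd' => row 1
  'm' => row 0
  'k' => row 1
Rows:
  Row 0: "mpm"
  Row 1: "mnbdk"
  Row 2: "md"
First row length: 3

3


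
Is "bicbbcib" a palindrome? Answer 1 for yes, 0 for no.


Input: bicbbcib
Reversed: bicbbcib
  Compare pos 0 ('b') with pos 7 ('b'): match
  Compare pos 1 ('i') with pos 6 ('i'): match
  Compare pos 2 ('c') with pos 5 ('c'): match
  Compare pos 3 ('b') with pos 4 ('b'): match
Result: palindrome

1


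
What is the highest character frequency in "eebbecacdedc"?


Input: eebbecacdedc
Character counts:
  'a': 1
  'b': 2
  'c': 3
  'd': 2
  'e': 4
Maximum frequency: 4

4


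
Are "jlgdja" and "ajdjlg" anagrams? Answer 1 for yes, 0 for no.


Strings: "jlgdja", "ajdjlg"
Sorted first:  adgjjl
Sorted second: adgjjl
Sorted forms match => anagrams

1


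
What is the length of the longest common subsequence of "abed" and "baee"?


LCS of "abed" and "baee"
DP table:
           b    a    e    e
      0    0    0    0    0
  a   0    0    1    1    1
  b   0    1    1    1    1
  e   0    1    1    2    2
  d   0    1    1    2    2
LCS length = dp[4][4] = 2

2


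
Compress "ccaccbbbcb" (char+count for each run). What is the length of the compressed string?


Input: ccaccbbbcb
Runs:
  'c' x 2 => "c2"
  'a' x 1 => "a1"
  'c' x 2 => "c2"
  'b' x 3 => "b3"
  'c' x 1 => "c1"
  'b' x 1 => "b1"
Compressed: "c2a1c2b3c1b1"
Compressed length: 12

12


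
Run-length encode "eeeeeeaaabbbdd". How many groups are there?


Input: eeeeeeaaabbbdd
Scanning for consecutive runs:
  Group 1: 'e' x 6 (positions 0-5)
  Group 2: 'a' x 3 (positions 6-8)
  Group 3: 'b' x 3 (positions 9-11)
  Group 4: 'd' x 2 (positions 12-13)
Total groups: 4

4


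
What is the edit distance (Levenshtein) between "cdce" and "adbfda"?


Computing edit distance: "cdce" -> "adbfda"
DP table:
           a    d    b    f    d    a
      0    1    2    3    4    5    6
  c   1    1    2    3    4    5    6
  d   2    2    1    2    3    4    5
  c   3    3    2    2    3    4    5
  e   4    4    3    3    3    4    5
Edit distance = dp[4][6] = 5

5


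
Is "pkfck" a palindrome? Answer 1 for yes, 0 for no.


Input: pkfck
Reversed: kcfkp
  Compare pos 0 ('p') with pos 4 ('k'): MISMATCH
  Compare pos 1 ('k') with pos 3 ('c'): MISMATCH
Result: not a palindrome

0


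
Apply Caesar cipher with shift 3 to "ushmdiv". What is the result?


Caesar cipher: shift "ushmdiv" by 3
  'u' (pos 20) + 3 = pos 23 = 'x'
  's' (pos 18) + 3 = pos 21 = 'v'
  'h' (pos 7) + 3 = pos 10 = 'k'
  'm' (pos 12) + 3 = pos 15 = 'p'
  'd' (pos 3) + 3 = pos 6 = 'g'
  'i' (pos 8) + 3 = pos 11 = 'l'
  'v' (pos 21) + 3 = pos 24 = 'y'
Result: xvkpgly

xvkpgly


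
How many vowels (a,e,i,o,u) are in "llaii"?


Input: llaii
Checking each character:
  'l' at position 0: consonant
  'l' at position 1: consonant
  'a' at position 2: vowel (running total: 1)
  'i' at position 3: vowel (running total: 2)
  'i' at position 4: vowel (running total: 3)
Total vowels: 3

3


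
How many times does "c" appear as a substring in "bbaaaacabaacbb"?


Searching for "c" in "bbaaaacabaacbb"
Scanning each position:
  Position 0: "b" => no
  Position 1: "b" => no
  Position 2: "a" => no
  Position 3: "a" => no
  Position 4: "a" => no
  Position 5: "a" => no
  Position 6: "c" => MATCH
  Position 7: "a" => no
  Position 8: "b" => no
  Position 9: "a" => no
  Position 10: "a" => no
  Position 11: "c" => MATCH
  Position 12: "b" => no
  Position 13: "b" => no
Total occurrences: 2

2


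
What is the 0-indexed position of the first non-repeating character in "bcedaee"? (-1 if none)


Input: bcedaee
Character frequencies:
  'a': 1
  'b': 1
  'c': 1
  'd': 1
  'e': 3
Scanning left to right for freq == 1:
  Position 0 ('b'): unique! => answer = 0

0


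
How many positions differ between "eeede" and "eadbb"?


Comparing "eeede" and "eadbb" position by position:
  Position 0: 'e' vs 'e' => same
  Position 1: 'e' vs 'a' => DIFFER
  Position 2: 'e' vs 'd' => DIFFER
  Position 3: 'd' vs 'b' => DIFFER
  Position 4: 'e' vs 'b' => DIFFER
Positions that differ: 4

4


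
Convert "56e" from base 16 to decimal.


Input: "56e" in base 16
Positional expansion:
  Digit '5' (value 5) x 16^2 = 1280
  Digit '6' (value 6) x 16^1 = 96
  Digit 'e' (value 14) x 16^0 = 14
Sum = 1390

1390


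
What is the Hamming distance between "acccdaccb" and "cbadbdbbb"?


Comparing "acccdaccb" and "cbadbdbbb" position by position:
  Position 0: 'a' vs 'c' => differ
  Position 1: 'c' vs 'b' => differ
  Position 2: 'c' vs 'a' => differ
  Position 3: 'c' vs 'd' => differ
  Position 4: 'd' vs 'b' => differ
  Position 5: 'a' vs 'd' => differ
  Position 6: 'c' vs 'b' => differ
  Position 7: 'c' vs 'b' => differ
  Position 8: 'b' vs 'b' => same
Total differences (Hamming distance): 8

8


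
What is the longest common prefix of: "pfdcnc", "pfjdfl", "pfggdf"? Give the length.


Words: pfdcnc, pfjdfl, pfggdf
  Position 0: all 'p' => match
  Position 1: all 'f' => match
  Position 2: ('d', 'j', 'g') => mismatch, stop
LCP = "pf" (length 2)

2


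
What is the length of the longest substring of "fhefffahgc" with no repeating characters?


Input: "fhefffahgc"
Sliding window (track last position of each char):
  Position 0 ('f'): window [0,0] length 1 -- new best
  Position 1 ('h'): window [0,1] length 2 -- new best
  Position 2 ('e'): window [0,2] length 3 -- new best
  Position 3 ('f'): repeat (last at 0), move window start to 1
  Position 3 ('f'): window [1,3] length 3
  Position 4 ('f'): repeat (last at 3), move window start to 4
  Position 4 ('f'): window [4,4] length 1
  Position 5 ('f'): repeat (last at 4), move window start to 5
  Position 5 ('f'): window [5,5] length 1
  Position 6 ('a'): window [5,6] length 2
  Position 7 ('h'): window [5,7] length 3
  Position 8 ('g'): window [5,8] length 4 -- new best
  Position 9 ('c'): window [5,9] length 5 -- new best
Longest substring with no repeats: "fahgc" with length 5

5


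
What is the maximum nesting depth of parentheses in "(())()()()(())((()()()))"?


Input: "(())()()()(())((()()()))"
Tracking depth:
  Position 0 '(': depth becomes 1
  Position 1 '(': depth becomes 2
  Position 2 ')': depth becomes 1
  Position 3 ')': depth becomes 0
  Position 4 '(': depth becomes 1
  Position 5 ')': depth becomes 0
  Position 6 '(': depth becomes 1
  Position 7 ')': depth becomes 0
  Position 8 '(': depth becomes 1
  Position 9 ')': depth becomes 0
  Position 10 '(': depth becomes 1
  Position 11 '(': depth becomes 2
  Position 12 ')': depth becomes 1
  Position 13 ')': depth becomes 0
  Position 14 '(': depth becomes 1
  Position 15 '(': depth becomes 2
  Position 16 '(': depth becomes 3
  Position 17 ')': depth becomes 2
  Position 18 '(': depth becomes 3
  Position 19 ')': depth becomes 2
  Position 20 '(': depth becomes 3
  Position 21 ')': depth becomes 2
  Position 22 ')': depth becomes 1
  Position 23 ')': depth becomes 0
Maximum depth reached: 3

3


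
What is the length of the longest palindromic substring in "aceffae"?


Input: "aceffae"
Checking substrings for palindromes:
  [3:5] "ff" (len 2) => palindrome
Longest palindromic substring: "ff" with length 2

2


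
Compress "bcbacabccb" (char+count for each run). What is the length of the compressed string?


Input: bcbacabccb
Runs:
  'b' x 1 => "b1"
  'c' x 1 => "c1"
  'b' x 1 => "b1"
  'a' x 1 => "a1"
  'c' x 1 => "c1"
  'a' x 1 => "a1"
  'b' x 1 => "b1"
  'c' x 2 => "c2"
  'b' x 1 => "b1"
Compressed: "b1c1b1a1c1a1b1c2b1"
Compressed length: 18

18


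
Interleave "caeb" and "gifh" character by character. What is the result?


Interleaving "caeb" and "gifh":
  Position 0: 'c' from first, 'g' from second => "cg"
  Position 1: 'a' from first, 'i' from second => "ai"
  Position 2: 'e' from first, 'f' from second => "ef"
  Position 3: 'b' from first, 'h' from second => "bh"
Result: cgaiefbh

cgaiefbh


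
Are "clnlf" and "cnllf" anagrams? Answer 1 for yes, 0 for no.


Strings: "clnlf", "cnllf"
Sorted first:  cflln
Sorted second: cflln
Sorted forms match => anagrams

1


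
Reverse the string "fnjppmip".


Input: fnjppmip
Reading characters right to left:
  Position 7: 'p'
  Position 6: 'i'
  Position 5: 'm'
  Position 4: 'p'
  Position 3: 'p'
  Position 2: 'j'
  Position 1: 'n'
  Position 0: 'f'
Reversed: pimppjnf

pimppjnf


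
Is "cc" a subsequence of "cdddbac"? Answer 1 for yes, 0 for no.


Check if "cc" is a subsequence of "cdddbac"
Greedy scan:
  Position 0 ('c'): matches sub[0] = 'c'
  Position 1 ('d'): no match needed
  Position 2 ('d'): no match needed
  Position 3 ('d'): no match needed
  Position 4 ('b'): no match needed
  Position 5 ('a'): no match needed
  Position 6 ('c'): matches sub[1] = 'c'
All 2 characters matched => is a subsequence

1


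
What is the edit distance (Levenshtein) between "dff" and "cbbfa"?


Computing edit distance: "dff" -> "cbbfa"
DP table:
           c    b    b    f    a
      0    1    2    3    4    5
  d   1    1    2    3    4    5
  f   2    2    2    3    3    4
  f   3    3    3    3    3    4
Edit distance = dp[3][5] = 4

4


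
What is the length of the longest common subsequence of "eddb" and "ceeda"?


LCS of "eddb" and "ceeda"
DP table:
           c    e    e    d    a
      0    0    0    0    0    0
  e   0    0    1    1    1    1
  d   0    0    1    1    2    2
  d   0    0    1    1    2    2
  b   0    0    1    1    2    2
LCS length = dp[4][5] = 2

2


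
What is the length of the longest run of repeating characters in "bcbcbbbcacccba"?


Input: "bcbcbbbcacccba"
Scanning for longest run:
  Position 1 ('c'): new char, reset run to 1
  Position 2 ('b'): new char, reset run to 1
  Position 3 ('c'): new char, reset run to 1
  Position 4 ('b'): new char, reset run to 1
  Position 5 ('b'): continues run of 'b', length=2
  Position 6 ('b'): continues run of 'b', length=3
  Position 7 ('c'): new char, reset run to 1
  Position 8 ('a'): new char, reset run to 1
  Position 9 ('c'): new char, reset run to 1
  Position 10 ('c'): continues run of 'c', length=2
  Position 11 ('c'): continues run of 'c', length=3
  Position 12 ('b'): new char, reset run to 1
  Position 13 ('a'): new char, reset run to 1
Longest run: 'b' with length 3

3


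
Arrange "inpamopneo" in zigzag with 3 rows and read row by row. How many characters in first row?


Zigzag "inpamopneo" into 3 rows:
Placing characters:
  'i' => row 0
  'n' => row 1
  'p' => row 2
  'a' => row 1
  'm' => row 0
  'o' => row 1
  'p' => row 2
  'n' => row 1
  'e' => row 0
  'o' => row 1
Rows:
  Row 0: "ime"
  Row 1: "naono"
  Row 2: "pp"
First row length: 3

3


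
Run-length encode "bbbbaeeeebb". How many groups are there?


Input: bbbbaeeeebb
Scanning for consecutive runs:
  Group 1: 'b' x 4 (positions 0-3)
  Group 2: 'a' x 1 (positions 4-4)
  Group 3: 'e' x 4 (positions 5-8)
  Group 4: 'b' x 2 (positions 9-10)
Total groups: 4

4


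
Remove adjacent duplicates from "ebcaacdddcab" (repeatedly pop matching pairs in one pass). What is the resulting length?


Input: ebcaacdddcab
Stack-based adjacent duplicate removal:
  Read 'e': push. Stack: e
  Read 'b': push. Stack: eb
  Read 'c': push. Stack: ebc
  Read 'a': push. Stack: ebca
  Read 'a': matches stack top 'a' => pop. Stack: ebc
  Read 'c': matches stack top 'c' => pop. Stack: eb
  Read 'd': push. Stack: ebd
  Read 'd': matches stack top 'd' => pop. Stack: eb
  Read 'd': push. Stack: ebd
  Read 'c': push. Stack: ebdc
  Read 'a': push. Stack: ebdca
  Read 'b': push. Stack: ebdcab
Final stack: "ebdcab" (length 6)

6


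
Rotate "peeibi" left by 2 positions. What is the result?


Input: "peeibi", rotate left by 2
First 2 characters: "pe"
Remaining characters: "eibi"
Concatenate remaining + first: "eibi" + "pe" = "eibipe"

eibipe


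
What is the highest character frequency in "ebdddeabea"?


Input: ebdddeabea
Character counts:
  'a': 2
  'b': 2
  'd': 3
  'e': 3
Maximum frequency: 3

3


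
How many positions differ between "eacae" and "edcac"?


Comparing "eacae" and "edcac" position by position:
  Position 0: 'e' vs 'e' => same
  Position 1: 'a' vs 'd' => DIFFER
  Position 2: 'c' vs 'c' => same
  Position 3: 'a' vs 'a' => same
  Position 4: 'e' vs 'c' => DIFFER
Positions that differ: 2

2


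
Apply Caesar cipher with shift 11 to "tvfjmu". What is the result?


Caesar cipher: shift "tvfjmu" by 11
  't' (pos 19) + 11 = pos 4 = 'e'
  'v' (pos 21) + 11 = pos 6 = 'g'
  'f' (pos 5) + 11 = pos 16 = 'q'
  'j' (pos 9) + 11 = pos 20 = 'u'
  'm' (pos 12) + 11 = pos 23 = 'x'
  'u' (pos 20) + 11 = pos 5 = 'f'
Result: egquxf

egquxf


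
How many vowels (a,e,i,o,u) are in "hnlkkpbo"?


Input: hnlkkpbo
Checking each character:
  'h' at position 0: consonant
  'n' at position 1: consonant
  'l' at position 2: consonant
  'k' at position 3: consonant
  'k' at position 4: consonant
  'p' at position 5: consonant
  'b' at position 6: consonant
  'o' at position 7: vowel (running total: 1)
Total vowels: 1

1


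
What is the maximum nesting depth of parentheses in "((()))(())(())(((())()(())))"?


Input: "((()))(())(())(((())()(())))"
Tracking depth:
  Position 0 '(': depth becomes 1
  Position 1 '(': depth becomes 2
  Position 2 '(': depth becomes 3
  Position 3 ')': depth becomes 2
  Position 4 ')': depth becomes 1
  Position 5 ')': depth becomes 0
  Position 6 '(': depth becomes 1
  Position 7 '(': depth becomes 2
  Position 8 ')': depth becomes 1
  Position 9 ')': depth becomes 0
  Position 10 '(': depth becomes 1
  Position 11 '(': depth becomes 2
  Position 12 ')': depth becomes 1
  Position 13 ')': depth becomes 0
  Position 14 '(': depth becomes 1
  Position 15 '(': depth becomes 2
  Position 16 '(': depth becomes 3
  Position 17 '(': depth becomes 4
  Position 18 ')': depth becomes 3
  Position 19 ')': depth becomes 2
  Position 20 '(': depth becomes 3
  Position 21 ')': depth becomes 2
  Position 22 '(': depth becomes 3
  Position 23 '(': depth becomes 4
  Position 24 ')': depth becomes 3
  Position 25 ')': depth becomes 2
  Position 26 ')': depth becomes 1
  Position 27 ')': depth becomes 0
Maximum depth reached: 4

4


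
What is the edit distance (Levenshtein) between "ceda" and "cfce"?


Computing edit distance: "ceda" -> "cfce"
DP table:
           c    f    c    e
      0    1    2    3    4
  c   1    0    1    2    3
  e   2    1    1    2    2
  d   3    2    2    2    3
  a   4    3    3    3    3
Edit distance = dp[4][4] = 3

3


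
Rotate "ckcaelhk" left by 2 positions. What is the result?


Input: "ckcaelhk", rotate left by 2
First 2 characters: "ck"
Remaining characters: "caelhk"
Concatenate remaining + first: "caelhk" + "ck" = "caelhkck"

caelhkck


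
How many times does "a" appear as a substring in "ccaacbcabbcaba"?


Searching for "a" in "ccaacbcabbcaba"
Scanning each position:
  Position 0: "c" => no
  Position 1: "c" => no
  Position 2: "a" => MATCH
  Position 3: "a" => MATCH
  Position 4: "c" => no
  Position 5: "b" => no
  Position 6: "c" => no
  Position 7: "a" => MATCH
  Position 8: "b" => no
  Position 9: "b" => no
  Position 10: "c" => no
  Position 11: "a" => MATCH
  Position 12: "b" => no
  Position 13: "a" => MATCH
Total occurrences: 5

5


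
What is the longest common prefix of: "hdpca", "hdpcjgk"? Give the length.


Words: hdpca, hdpcjgk
  Position 0: all 'h' => match
  Position 1: all 'd' => match
  Position 2: all 'p' => match
  Position 3: all 'c' => match
  Position 4: ('a', 'j') => mismatch, stop
LCP = "hdpc" (length 4)

4


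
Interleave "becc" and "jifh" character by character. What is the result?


Interleaving "becc" and "jifh":
  Position 0: 'b' from first, 'j' from second => "bj"
  Position 1: 'e' from first, 'i' from second => "ei"
  Position 2: 'c' from first, 'f' from second => "cf"
  Position 3: 'c' from first, 'h' from second => "ch"
Result: bjeicfch

bjeicfch


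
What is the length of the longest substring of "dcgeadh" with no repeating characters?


Input: "dcgeadh"
Sliding window (track last position of each char):
  Position 0 ('d'): window [0,0] length 1 -- new best
  Position 1 ('c'): window [0,1] length 2 -- new best
  Position 2 ('g'): window [0,2] length 3 -- new best
  Position 3 ('e'): window [0,3] length 4 -- new best
  Position 4 ('a'): window [0,4] length 5 -- new best
  Position 5 ('d'): repeat (last at 0), move window start to 1
  Position 5 ('d'): window [1,5] length 5
  Position 6 ('h'): window [1,6] length 6 -- new best
Longest substring with no repeats: "cgeadh" with length 6

6


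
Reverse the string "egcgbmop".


Input: egcgbmop
Reading characters right to left:
  Position 7: 'p'
  Position 6: 'o'
  Position 5: 'm'
  Position 4: 'b'
  Position 3: 'g'
  Position 2: 'c'
  Position 1: 'g'
  Position 0: 'e'
Reversed: pombgcge

pombgcge


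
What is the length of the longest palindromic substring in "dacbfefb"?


Input: "dacbfefb"
Checking substrings for palindromes:
  [3:8] "bfefb" (len 5) => palindrome
  [4:7] "fef" (len 3) => palindrome
Longest palindromic substring: "bfefb" with length 5

5


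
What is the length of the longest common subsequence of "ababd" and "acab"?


LCS of "ababd" and "acab"
DP table:
           a    c    a    b
      0    0    0    0    0
  a   0    1    1    1    1
  b   0    1    1    1    2
  a   0    1    1    2    2
  b   0    1    1    2    3
  d   0    1    1    2    3
LCS length = dp[5][4] = 3

3


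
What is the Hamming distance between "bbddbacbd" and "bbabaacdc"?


Comparing "bbddbacbd" and "bbabaacdc" position by position:
  Position 0: 'b' vs 'b' => same
  Position 1: 'b' vs 'b' => same
  Position 2: 'd' vs 'a' => differ
  Position 3: 'd' vs 'b' => differ
  Position 4: 'b' vs 'a' => differ
  Position 5: 'a' vs 'a' => same
  Position 6: 'c' vs 'c' => same
  Position 7: 'b' vs 'd' => differ
  Position 8: 'd' vs 'c' => differ
Total differences (Hamming distance): 5

5


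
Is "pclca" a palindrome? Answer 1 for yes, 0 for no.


Input: pclca
Reversed: aclcp
  Compare pos 0 ('p') with pos 4 ('a'): MISMATCH
  Compare pos 1 ('c') with pos 3 ('c'): match
Result: not a palindrome

0


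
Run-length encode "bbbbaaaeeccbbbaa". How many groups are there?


Input: bbbbaaaeeccbbbaa
Scanning for consecutive runs:
  Group 1: 'b' x 4 (positions 0-3)
  Group 2: 'a' x 3 (positions 4-6)
  Group 3: 'e' x 2 (positions 7-8)
  Group 4: 'c' x 2 (positions 9-10)
  Group 5: 'b' x 3 (positions 11-13)
  Group 6: 'a' x 2 (positions 14-15)
Total groups: 6

6


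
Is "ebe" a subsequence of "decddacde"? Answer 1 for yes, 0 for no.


Check if "ebe" is a subsequence of "decddacde"
Greedy scan:
  Position 0 ('d'): no match needed
  Position 1 ('e'): matches sub[0] = 'e'
  Position 2 ('c'): no match needed
  Position 3 ('d'): no match needed
  Position 4 ('d'): no match needed
  Position 5 ('a'): no match needed
  Position 6 ('c'): no match needed
  Position 7 ('d'): no match needed
  Position 8 ('e'): no match needed
Only matched 1/3 characters => not a subsequence

0


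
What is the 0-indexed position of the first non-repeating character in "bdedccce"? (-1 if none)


Input: bdedccce
Character frequencies:
  'b': 1
  'c': 3
  'd': 2
  'e': 2
Scanning left to right for freq == 1:
  Position 0 ('b'): unique! => answer = 0

0


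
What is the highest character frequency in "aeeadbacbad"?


Input: aeeadbacbad
Character counts:
  'a': 4
  'b': 2
  'c': 1
  'd': 2
  'e': 2
Maximum frequency: 4

4


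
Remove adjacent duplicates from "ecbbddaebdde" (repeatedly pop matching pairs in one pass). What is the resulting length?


Input: ecbbddaebdde
Stack-based adjacent duplicate removal:
  Read 'e': push. Stack: e
  Read 'c': push. Stack: ec
  Read 'b': push. Stack: ecb
  Read 'b': matches stack top 'b' => pop. Stack: ec
  Read 'd': push. Stack: ecd
  Read 'd': matches stack top 'd' => pop. Stack: ec
  Read 'a': push. Stack: eca
  Read 'e': push. Stack: ecae
  Read 'b': push. Stack: ecaeb
  Read 'd': push. Stack: ecaebd
  Read 'd': matches stack top 'd' => pop. Stack: ecaeb
  Read 'e': push. Stack: ecaebe
Final stack: "ecaebe" (length 6)

6


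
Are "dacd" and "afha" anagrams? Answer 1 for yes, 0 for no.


Strings: "dacd", "afha"
Sorted first:  acdd
Sorted second: aafh
Differ at position 1: 'c' vs 'a' => not anagrams

0


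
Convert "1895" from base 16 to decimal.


Input: "1895" in base 16
Positional expansion:
  Digit '1' (value 1) x 16^3 = 4096
  Digit '8' (value 8) x 16^2 = 2048
  Digit '9' (value 9) x 16^1 = 144
  Digit '5' (value 5) x 16^0 = 5
Sum = 6293

6293


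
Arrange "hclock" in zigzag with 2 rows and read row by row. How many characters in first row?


Zigzag "hclock" into 2 rows:
Placing characters:
  'h' => row 0
  'c' => row 1
  'l' => row 0
  'o' => row 1
  'c' => row 0
  'k' => row 1
Rows:
  Row 0: "hlc"
  Row 1: "cok"
First row length: 3

3


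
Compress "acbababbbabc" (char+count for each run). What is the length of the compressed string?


Input: acbababbbabc
Runs:
  'a' x 1 => "a1"
  'c' x 1 => "c1"
  'b' x 1 => "b1"
  'a' x 1 => "a1"
  'b' x 1 => "b1"
  'a' x 1 => "a1"
  'b' x 3 => "b3"
  'a' x 1 => "a1"
  'b' x 1 => "b1"
  'c' x 1 => "c1"
Compressed: "a1c1b1a1b1a1b3a1b1c1"
Compressed length: 20

20


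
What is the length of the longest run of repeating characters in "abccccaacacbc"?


Input: "abccccaacacbc"
Scanning for longest run:
  Position 1 ('b'): new char, reset run to 1
  Position 2 ('c'): new char, reset run to 1
  Position 3 ('c'): continues run of 'c', length=2
  Position 4 ('c'): continues run of 'c', length=3
  Position 5 ('c'): continues run of 'c', length=4
  Position 6 ('a'): new char, reset run to 1
  Position 7 ('a'): continues run of 'a', length=2
  Position 8 ('c'): new char, reset run to 1
  Position 9 ('a'): new char, reset run to 1
  Position 10 ('c'): new char, reset run to 1
  Position 11 ('b'): new char, reset run to 1
  Position 12 ('c'): new char, reset run to 1
Longest run: 'c' with length 4

4


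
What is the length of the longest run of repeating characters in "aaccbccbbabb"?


Input: "aaccbccbbabb"
Scanning for longest run:
  Position 1 ('a'): continues run of 'a', length=2
  Position 2 ('c'): new char, reset run to 1
  Position 3 ('c'): continues run of 'c', length=2
  Position 4 ('b'): new char, reset run to 1
  Position 5 ('c'): new char, reset run to 1
  Position 6 ('c'): continues run of 'c', length=2
  Position 7 ('b'): new char, reset run to 1
  Position 8 ('b'): continues run of 'b', length=2
  Position 9 ('a'): new char, reset run to 1
  Position 10 ('b'): new char, reset run to 1
  Position 11 ('b'): continues run of 'b', length=2
Longest run: 'a' with length 2

2


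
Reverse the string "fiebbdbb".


Input: fiebbdbb
Reading characters right to left:
  Position 7: 'b'
  Position 6: 'b'
  Position 5: 'd'
  Position 4: 'b'
  Position 3: 'b'
  Position 2: 'e'
  Position 1: 'i'
  Position 0: 'f'
Reversed: bbdbbeif

bbdbbeif
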